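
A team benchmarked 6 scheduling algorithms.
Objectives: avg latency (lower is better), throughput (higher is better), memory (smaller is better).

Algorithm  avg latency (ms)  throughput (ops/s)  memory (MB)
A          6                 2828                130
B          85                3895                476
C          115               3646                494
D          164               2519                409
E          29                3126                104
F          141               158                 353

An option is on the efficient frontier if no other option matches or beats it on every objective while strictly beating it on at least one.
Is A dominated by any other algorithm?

No

B: worse on avg latency (85 vs 6).
C: worse on avg latency (115 vs 6).
D: worse on avg latency (164 vs 6).
E: worse on avg latency (29 vs 6).
F: worse on avg latency (141 vs 6).
No option is at least as good as A on every objective and strictly better on one.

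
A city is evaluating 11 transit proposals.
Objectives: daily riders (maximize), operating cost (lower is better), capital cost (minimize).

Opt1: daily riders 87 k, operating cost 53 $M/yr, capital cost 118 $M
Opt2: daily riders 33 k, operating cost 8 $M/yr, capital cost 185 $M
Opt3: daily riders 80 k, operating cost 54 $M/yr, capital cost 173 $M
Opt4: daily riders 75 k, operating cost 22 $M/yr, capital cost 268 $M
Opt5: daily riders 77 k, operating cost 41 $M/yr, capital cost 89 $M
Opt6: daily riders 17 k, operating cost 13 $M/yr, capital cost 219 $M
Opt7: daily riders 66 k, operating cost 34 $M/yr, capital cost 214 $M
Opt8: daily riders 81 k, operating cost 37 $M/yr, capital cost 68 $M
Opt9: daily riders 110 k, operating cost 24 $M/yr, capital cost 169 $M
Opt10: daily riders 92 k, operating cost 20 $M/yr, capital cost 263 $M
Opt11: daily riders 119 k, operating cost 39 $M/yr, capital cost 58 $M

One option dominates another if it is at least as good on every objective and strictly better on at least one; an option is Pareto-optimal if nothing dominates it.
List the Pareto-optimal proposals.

Opt1: dominated by Opt11 (daily riders 119≥87, operating cost 39≤53, capital cost 58≤118).
Opt2: not dominated (best operating cost).
Opt3: dominated by Opt1 (daily riders 87≥80, operating cost 53≤54, capital cost 118≤173).
Opt4: dominated by Opt10 (daily riders 92≥75, operating cost 20≤22, capital cost 263≤268).
Opt5: dominated by Opt8 (daily riders 81≥77, operating cost 37≤41, capital cost 68≤89).
Opt6: dominated by Opt2 (daily riders 33≥17, operating cost 8≤13, capital cost 185≤219).
Opt7: dominated by Opt9 (daily riders 110≥66, operating cost 24≤34, capital cost 169≤214).
Opt8: not dominated.
Opt9: not dominated.
Opt10: not dominated.
Opt11: not dominated (best daily riders).

Opt2, Opt8, Opt9, Opt10, Opt11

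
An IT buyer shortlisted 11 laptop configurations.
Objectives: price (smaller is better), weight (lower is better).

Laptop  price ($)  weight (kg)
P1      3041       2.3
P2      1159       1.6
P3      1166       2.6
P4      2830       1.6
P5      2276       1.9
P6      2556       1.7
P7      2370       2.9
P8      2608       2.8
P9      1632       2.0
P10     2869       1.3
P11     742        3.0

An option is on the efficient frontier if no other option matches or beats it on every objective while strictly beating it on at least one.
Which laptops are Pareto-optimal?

P1: dominated by P2 (price 1159≤3041, weight 1.6≤2.3).
P2: not dominated.
P3: dominated by P2 (price 1159≤1166, weight 1.6≤2.6).
P4: dominated by P2 (price 1159≤2830, weight 1.6≤1.6).
P5: dominated by P2 (price 1159≤2276, weight 1.6≤1.9).
P6: dominated by P2 (price 1159≤2556, weight 1.6≤1.7).
P7: dominated by P2 (price 1159≤2370, weight 1.6≤2.9).
P8: dominated by P2 (price 1159≤2608, weight 1.6≤2.8).
P9: dominated by P2 (price 1159≤1632, weight 1.6≤2.0).
P10: not dominated (best weight).
P11: not dominated (best price).

P2, P10, P11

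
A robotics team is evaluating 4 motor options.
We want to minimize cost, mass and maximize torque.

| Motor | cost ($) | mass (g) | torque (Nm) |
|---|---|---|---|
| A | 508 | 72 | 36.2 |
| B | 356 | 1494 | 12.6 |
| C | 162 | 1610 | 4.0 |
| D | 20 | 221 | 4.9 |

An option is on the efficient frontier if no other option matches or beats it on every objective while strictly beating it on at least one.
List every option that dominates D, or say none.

none

A: worse on cost (508 vs 20).
B: worse on cost (356 vs 20).
C: worse on cost (162 vs 20).
No option dominates D.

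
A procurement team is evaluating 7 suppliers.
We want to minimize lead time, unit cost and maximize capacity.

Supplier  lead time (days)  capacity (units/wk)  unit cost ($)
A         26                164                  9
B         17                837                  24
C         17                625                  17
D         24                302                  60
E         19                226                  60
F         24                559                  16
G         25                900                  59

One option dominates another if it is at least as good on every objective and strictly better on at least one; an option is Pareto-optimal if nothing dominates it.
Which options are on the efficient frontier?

A: not dominated (best unit cost).
B: not dominated.
C: not dominated.
D: dominated by B (lead time 17≤24, capacity 837≥302, unit cost 24≤60).
E: dominated by B (lead time 17≤19, capacity 837≥226, unit cost 24≤60).
F: not dominated.
G: not dominated (best capacity).

A, B, C, F, G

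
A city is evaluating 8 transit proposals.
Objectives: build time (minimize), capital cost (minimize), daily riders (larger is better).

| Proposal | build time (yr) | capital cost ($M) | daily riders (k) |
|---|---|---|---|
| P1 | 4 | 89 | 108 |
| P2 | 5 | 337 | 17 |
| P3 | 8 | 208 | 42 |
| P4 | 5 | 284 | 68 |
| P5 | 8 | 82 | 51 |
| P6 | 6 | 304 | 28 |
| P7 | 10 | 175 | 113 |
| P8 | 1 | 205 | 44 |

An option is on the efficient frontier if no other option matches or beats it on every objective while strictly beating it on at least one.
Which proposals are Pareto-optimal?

P1: not dominated.
P2: dominated by P1 (build time 4≤5, capital cost 89≤337, daily riders 108≥17).
P3: dominated by P1 (build time 4≤8, capital cost 89≤208, daily riders 108≥42).
P4: dominated by P1 (build time 4≤5, capital cost 89≤284, daily riders 108≥68).
P5: not dominated (best capital cost).
P6: dominated by P1 (build time 4≤6, capital cost 89≤304, daily riders 108≥28).
P7: not dominated (best daily riders).
P8: not dominated (best build time).

P1, P5, P7, P8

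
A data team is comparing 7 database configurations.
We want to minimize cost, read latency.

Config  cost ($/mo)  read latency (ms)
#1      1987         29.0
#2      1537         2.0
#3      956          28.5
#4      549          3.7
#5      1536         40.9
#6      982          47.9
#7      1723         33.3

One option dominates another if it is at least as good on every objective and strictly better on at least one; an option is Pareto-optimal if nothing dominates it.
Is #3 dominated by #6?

#6 vs #3: #6 is worse on cost (982 vs 956), so it does not dominate #3.

No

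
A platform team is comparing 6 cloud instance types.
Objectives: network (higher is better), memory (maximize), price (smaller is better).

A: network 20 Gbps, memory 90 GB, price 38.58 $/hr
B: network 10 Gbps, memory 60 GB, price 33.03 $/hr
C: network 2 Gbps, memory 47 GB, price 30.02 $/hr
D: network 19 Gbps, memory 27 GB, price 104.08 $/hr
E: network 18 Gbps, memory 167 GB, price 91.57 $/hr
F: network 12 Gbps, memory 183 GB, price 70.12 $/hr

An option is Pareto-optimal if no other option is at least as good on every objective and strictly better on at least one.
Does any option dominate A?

No

B: worse on network (10 vs 20).
C: worse on network (2 vs 20).
D: worse on network (19 vs 20).
E: worse on network (18 vs 20).
F: worse on network (12 vs 20).
No option is at least as good as A on every objective and strictly better on one.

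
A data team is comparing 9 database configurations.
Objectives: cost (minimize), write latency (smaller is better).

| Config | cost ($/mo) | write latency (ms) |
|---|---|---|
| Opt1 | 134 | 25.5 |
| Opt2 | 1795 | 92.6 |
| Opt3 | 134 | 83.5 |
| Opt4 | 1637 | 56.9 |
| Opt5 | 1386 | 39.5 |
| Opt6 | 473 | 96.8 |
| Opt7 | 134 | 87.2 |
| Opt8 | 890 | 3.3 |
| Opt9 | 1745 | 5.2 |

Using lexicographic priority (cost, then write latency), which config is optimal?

Opt1

First minimize cost: best is 134, kept {Opt1, Opt3, Opt7}.
Then minimize write latency: best is 25.5, kept {Opt1}.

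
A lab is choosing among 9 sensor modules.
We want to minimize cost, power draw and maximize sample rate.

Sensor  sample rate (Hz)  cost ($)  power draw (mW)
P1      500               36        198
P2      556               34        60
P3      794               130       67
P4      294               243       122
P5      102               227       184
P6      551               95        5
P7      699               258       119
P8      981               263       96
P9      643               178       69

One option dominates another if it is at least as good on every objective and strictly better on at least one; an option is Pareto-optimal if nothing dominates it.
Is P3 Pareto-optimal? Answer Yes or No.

Yes

P1: worse on sample rate (500 vs 794).
P2: worse on sample rate (556 vs 794).
P4: worse on sample rate (294 vs 794).
P5: worse on sample rate (102 vs 794).
P6: worse on sample rate (551 vs 794).
P7: worse on sample rate (699 vs 794).
P8: worse on cost (263 vs 130).
P9: worse on sample rate (643 vs 794).
No option is at least as good as P3 on every objective and strictly better on one.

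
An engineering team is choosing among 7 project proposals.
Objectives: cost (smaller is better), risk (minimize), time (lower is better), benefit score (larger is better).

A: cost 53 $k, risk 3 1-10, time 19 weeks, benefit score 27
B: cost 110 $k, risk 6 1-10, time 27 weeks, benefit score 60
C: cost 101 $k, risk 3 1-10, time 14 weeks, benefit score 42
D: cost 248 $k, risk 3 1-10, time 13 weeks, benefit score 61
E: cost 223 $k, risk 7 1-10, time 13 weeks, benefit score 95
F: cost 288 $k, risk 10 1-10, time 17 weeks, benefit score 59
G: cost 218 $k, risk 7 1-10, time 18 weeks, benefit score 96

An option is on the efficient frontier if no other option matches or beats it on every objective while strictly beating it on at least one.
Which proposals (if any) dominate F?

D, E

D: cost 248≤288, risk 3≤10, time 13≤17, benefit score 61≥59 — dominates F.
E: cost 223≤288, risk 7≤10, time 13≤17, benefit score 95≥59 — dominates F.
Others (A, B, C, G) are each worse than F on at least one objective.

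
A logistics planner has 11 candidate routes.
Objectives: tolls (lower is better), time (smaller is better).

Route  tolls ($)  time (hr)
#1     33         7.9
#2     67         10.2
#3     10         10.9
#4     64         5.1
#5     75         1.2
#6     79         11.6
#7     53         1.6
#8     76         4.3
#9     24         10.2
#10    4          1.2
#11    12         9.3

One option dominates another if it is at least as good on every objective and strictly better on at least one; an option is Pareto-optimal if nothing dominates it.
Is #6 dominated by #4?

Yes

#4 vs #6: tolls 64≤79, time 5.1≤11.6 — #4 is at least as good on every objective with at least one strict improvement.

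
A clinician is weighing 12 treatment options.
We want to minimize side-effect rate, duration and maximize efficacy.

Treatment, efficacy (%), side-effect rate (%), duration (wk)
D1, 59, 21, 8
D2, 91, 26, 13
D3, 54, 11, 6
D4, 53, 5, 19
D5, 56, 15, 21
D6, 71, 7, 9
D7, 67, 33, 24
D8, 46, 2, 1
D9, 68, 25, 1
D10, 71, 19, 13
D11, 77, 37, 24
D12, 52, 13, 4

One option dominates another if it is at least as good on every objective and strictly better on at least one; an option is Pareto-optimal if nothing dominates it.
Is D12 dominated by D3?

No

D3 vs D12: D3 is worse on duration (6 vs 4), so it does not dominate D12.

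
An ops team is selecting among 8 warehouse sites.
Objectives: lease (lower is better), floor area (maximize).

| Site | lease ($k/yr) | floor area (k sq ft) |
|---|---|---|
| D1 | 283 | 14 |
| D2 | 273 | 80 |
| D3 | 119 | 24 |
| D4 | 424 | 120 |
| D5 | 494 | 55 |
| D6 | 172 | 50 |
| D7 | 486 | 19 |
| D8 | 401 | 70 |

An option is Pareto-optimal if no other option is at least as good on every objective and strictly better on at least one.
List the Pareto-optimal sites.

D2, D3, D4, D6

D1: dominated by D2 (lease 273≤283, floor area 80≥14).
D2: not dominated.
D3: not dominated (best lease).
D4: not dominated (best floor area).
D5: dominated by D2 (lease 273≤494, floor area 80≥55).
D6: not dominated.
D7: dominated by D2 (lease 273≤486, floor area 80≥19).
D8: dominated by D2 (lease 273≤401, floor area 80≥70).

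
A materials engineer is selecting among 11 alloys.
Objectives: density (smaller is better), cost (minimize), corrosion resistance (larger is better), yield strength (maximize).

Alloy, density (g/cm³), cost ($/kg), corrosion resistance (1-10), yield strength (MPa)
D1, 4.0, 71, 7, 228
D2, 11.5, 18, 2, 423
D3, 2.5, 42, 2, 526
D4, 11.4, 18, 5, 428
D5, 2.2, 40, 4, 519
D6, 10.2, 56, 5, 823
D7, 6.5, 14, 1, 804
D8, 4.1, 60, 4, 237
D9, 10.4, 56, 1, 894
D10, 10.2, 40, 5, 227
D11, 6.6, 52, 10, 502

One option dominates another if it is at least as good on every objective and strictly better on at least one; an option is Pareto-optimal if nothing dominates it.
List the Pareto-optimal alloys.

D1: not dominated.
D2: dominated by D4 (density 11.4≤11.5, cost 18≤18, corrosion resistance 5≥2, yield strength 428≥423).
D3: not dominated.
D4: not dominated.
D5: not dominated (best density).
D6: not dominated.
D7: not dominated (best cost).
D8: dominated by D5 (density 2.2≤4.1, cost 40≤60, corrosion resistance 4≥4, yield strength 519≥237).
D9: not dominated (best yield strength).
D10: not dominated.
D11: not dominated (best corrosion resistance).

D1, D3, D4, D5, D6, D7, D9, D10, D11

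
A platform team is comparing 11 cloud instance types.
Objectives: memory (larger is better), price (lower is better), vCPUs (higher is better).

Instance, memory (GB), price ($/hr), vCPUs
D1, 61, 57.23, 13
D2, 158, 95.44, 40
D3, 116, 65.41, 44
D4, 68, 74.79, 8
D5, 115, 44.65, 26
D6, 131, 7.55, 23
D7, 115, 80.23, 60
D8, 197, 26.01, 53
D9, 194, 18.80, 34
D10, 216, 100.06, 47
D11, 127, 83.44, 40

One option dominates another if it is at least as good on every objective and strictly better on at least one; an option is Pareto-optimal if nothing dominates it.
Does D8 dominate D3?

D8 vs D3: memory 197≥116, price 26.01≤65.41, vCPUs 53≥44 — D8 is at least as good on every objective with at least one strict improvement.

Yes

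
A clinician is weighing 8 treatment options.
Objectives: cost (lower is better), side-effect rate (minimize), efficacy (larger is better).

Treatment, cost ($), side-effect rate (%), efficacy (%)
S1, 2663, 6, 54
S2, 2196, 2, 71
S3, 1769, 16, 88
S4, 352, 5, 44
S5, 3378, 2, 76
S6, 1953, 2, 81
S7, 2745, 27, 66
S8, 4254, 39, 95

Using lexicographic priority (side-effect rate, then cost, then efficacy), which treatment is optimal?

First minimize side-effect rate: best is 2, kept {S2, S5, S6}.
Then minimize cost: best is 1953, kept {S6}.

S6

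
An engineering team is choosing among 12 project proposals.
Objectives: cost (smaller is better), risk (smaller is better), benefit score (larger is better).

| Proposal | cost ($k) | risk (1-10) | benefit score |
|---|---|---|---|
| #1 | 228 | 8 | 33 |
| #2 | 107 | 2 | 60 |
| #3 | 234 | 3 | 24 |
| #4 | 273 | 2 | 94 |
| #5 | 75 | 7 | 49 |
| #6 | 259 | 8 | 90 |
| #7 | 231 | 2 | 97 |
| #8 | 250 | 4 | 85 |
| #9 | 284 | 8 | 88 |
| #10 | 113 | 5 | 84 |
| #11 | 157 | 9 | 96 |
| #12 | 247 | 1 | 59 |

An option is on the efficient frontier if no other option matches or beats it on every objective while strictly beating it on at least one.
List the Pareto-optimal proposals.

#2, #5, #7, #10, #11, #12

#1: dominated by #2 (cost 107≤228, risk 2≤8, benefit score 60≥33).
#2: not dominated.
#3: dominated by #2 (cost 107≤234, risk 2≤3, benefit score 60≥24).
#4: dominated by #7 (cost 231≤273, risk 2≤2, benefit score 97≥94).
#5: not dominated (best cost).
#6: dominated by #7 (cost 231≤259, risk 2≤8, benefit score 97≥90).
#7: not dominated (best benefit score).
#8: dominated by #7 (cost 231≤250, risk 2≤4, benefit score 97≥85).
#9: dominated by #4 (cost 273≤284, risk 2≤8, benefit score 94≥88).
#10: not dominated.
#11: not dominated.
#12: not dominated (best risk).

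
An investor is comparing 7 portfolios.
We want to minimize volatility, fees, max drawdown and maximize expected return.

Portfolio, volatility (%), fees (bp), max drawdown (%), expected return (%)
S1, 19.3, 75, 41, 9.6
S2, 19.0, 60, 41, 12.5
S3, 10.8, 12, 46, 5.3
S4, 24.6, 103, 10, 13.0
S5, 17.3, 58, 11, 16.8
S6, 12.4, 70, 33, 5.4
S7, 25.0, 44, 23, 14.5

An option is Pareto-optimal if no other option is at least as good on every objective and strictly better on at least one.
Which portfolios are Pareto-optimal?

S3, S4, S5, S6, S7

S1: dominated by S2 (volatility 19.0≤19.3, fees 60≤75, max drawdown 41≤41, expected return 12.5≥9.6).
S2: dominated by S5 (volatility 17.3≤19.0, fees 58≤60, max drawdown 11≤41, expected return 16.8≥12.5).
S3: not dominated (best volatility).
S4: not dominated (best max drawdown).
S5: not dominated (best expected return).
S6: not dominated.
S7: not dominated.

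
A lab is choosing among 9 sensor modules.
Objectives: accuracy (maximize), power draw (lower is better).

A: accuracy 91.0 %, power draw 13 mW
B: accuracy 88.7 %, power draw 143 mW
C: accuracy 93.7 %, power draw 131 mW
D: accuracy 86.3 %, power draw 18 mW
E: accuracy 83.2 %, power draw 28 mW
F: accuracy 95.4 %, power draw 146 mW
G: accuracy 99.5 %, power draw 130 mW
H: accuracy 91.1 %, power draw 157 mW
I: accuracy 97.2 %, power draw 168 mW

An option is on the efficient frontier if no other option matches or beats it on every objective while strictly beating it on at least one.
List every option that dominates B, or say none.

A: accuracy 91.0≥88.7, power draw 13≤143 — dominates B.
C: accuracy 93.7≥88.7, power draw 131≤143 — dominates B.
G: accuracy 99.5≥88.7, power draw 130≤143 — dominates B.
Others (D, E, F, H, I) are each worse than B on at least one objective.

A, C, G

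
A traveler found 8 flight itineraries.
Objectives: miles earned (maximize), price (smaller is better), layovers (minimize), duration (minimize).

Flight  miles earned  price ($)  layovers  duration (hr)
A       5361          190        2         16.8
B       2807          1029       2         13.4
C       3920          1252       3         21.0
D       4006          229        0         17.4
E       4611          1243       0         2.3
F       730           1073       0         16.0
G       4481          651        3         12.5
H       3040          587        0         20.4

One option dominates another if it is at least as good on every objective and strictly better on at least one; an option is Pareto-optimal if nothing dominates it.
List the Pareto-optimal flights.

A, B, D, E, F, G

A: not dominated (best miles earned).
B: not dominated.
C: dominated by A (miles earned 5361≥3920, price 190≤1252, layovers 2≤3, duration 16.8≤21.0).
D: not dominated.
E: not dominated (best duration).
F: not dominated.
G: not dominated.
H: dominated by D (miles earned 4006≥3040, price 229≤587, layovers 0≤0, duration 17.4≤20.4).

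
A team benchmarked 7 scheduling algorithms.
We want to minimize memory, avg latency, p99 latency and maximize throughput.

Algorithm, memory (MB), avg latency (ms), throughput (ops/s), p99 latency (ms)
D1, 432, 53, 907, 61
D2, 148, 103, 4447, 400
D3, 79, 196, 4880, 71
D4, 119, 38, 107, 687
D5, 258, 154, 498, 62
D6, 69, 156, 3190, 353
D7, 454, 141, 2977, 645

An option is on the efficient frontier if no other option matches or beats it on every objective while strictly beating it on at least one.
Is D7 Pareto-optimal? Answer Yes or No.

No

D2 vs D7: memory 148≤454, avg latency 103≤141, throughput 4447≥2977, p99 latency 400≤645 — D2 is at least as good on every objective and strictly better on at least one, so D2 dominates D7.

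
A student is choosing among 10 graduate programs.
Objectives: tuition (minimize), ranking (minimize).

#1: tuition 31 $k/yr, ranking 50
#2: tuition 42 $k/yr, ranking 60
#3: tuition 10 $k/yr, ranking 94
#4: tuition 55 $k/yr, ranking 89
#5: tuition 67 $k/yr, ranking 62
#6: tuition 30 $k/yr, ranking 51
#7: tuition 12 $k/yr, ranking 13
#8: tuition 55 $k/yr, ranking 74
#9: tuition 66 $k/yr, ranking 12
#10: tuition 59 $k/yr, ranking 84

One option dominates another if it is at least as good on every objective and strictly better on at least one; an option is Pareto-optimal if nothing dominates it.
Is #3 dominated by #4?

No

#4 vs #3: #4 is worse on tuition (55 vs 10), so it does not dominate #3.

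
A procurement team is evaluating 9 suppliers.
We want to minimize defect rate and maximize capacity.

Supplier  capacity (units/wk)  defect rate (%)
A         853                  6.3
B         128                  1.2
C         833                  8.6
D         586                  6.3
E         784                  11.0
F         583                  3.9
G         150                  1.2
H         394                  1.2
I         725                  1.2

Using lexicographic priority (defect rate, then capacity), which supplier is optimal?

First minimize defect rate: best is 1.2, kept {B, G, H, I}.
Then maximize capacity: best is 725, kept {I}.

I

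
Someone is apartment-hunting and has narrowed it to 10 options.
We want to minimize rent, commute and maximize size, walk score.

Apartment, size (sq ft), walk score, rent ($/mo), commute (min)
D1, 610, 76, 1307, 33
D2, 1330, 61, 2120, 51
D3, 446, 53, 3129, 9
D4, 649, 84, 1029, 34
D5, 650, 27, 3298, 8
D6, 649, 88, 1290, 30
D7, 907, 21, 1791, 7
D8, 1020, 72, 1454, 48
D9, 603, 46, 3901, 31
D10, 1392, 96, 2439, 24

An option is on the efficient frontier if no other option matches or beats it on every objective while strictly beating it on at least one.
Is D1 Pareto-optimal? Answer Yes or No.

No

D6 vs D1: size 649≥610, walk score 88≥76, rent 1290≤1307, commute 30≤33 — D6 is at least as good on every objective and strictly better on at least one, so D6 dominates D1.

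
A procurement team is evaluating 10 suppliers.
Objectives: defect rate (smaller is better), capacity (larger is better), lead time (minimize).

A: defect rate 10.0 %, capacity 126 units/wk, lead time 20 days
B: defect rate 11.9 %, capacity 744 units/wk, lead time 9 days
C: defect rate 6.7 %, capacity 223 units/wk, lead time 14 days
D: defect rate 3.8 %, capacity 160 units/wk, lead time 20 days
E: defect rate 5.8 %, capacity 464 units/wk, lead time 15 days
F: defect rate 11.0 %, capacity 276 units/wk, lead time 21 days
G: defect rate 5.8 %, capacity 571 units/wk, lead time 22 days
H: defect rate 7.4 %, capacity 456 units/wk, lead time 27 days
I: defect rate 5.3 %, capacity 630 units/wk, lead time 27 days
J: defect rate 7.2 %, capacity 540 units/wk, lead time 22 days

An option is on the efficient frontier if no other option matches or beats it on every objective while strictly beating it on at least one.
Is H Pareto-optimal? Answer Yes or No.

E vs H: defect rate 5.8≤7.4, capacity 464≥456, lead time 15≤27 — E is at least as good on every objective and strictly better on at least one, so E dominates H.

No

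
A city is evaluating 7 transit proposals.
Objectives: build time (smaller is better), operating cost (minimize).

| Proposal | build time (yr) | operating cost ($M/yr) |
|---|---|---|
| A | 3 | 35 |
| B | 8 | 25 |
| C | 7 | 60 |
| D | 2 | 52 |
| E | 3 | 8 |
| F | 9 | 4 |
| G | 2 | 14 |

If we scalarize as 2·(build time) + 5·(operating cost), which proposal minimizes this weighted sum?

F

A: 2·3 + 5·35 = 181
B: 2·8 + 5·25 = 141
C: 2·7 + 5·60 = 314
D: 2·2 + 5·52 = 264
E: 2·3 + 5·8 = 46
F: 2·9 + 5·4 = 38
G: 2·2 + 5·14 = 74
Lowest: F at 38.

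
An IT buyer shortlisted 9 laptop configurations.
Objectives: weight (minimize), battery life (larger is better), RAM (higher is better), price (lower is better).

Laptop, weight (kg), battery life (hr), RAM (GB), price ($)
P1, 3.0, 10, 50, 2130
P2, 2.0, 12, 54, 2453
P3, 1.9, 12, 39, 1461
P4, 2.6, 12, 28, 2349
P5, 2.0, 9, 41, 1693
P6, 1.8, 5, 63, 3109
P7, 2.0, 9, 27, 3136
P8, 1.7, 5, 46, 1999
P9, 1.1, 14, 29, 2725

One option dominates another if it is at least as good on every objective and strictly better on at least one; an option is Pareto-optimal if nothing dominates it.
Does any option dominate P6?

No

P1: worse on weight (3.0 vs 1.8).
P2: worse on weight (2.0 vs 1.8).
P3: worse on weight (1.9 vs 1.8).
P4: worse on weight (2.6 vs 1.8).
P5: worse on weight (2.0 vs 1.8).
P7: worse on weight (2.0 vs 1.8).
P8: worse on RAM (46 vs 63).
P9: worse on RAM (29 vs 63).
No option is at least as good as P6 on every objective and strictly better on one.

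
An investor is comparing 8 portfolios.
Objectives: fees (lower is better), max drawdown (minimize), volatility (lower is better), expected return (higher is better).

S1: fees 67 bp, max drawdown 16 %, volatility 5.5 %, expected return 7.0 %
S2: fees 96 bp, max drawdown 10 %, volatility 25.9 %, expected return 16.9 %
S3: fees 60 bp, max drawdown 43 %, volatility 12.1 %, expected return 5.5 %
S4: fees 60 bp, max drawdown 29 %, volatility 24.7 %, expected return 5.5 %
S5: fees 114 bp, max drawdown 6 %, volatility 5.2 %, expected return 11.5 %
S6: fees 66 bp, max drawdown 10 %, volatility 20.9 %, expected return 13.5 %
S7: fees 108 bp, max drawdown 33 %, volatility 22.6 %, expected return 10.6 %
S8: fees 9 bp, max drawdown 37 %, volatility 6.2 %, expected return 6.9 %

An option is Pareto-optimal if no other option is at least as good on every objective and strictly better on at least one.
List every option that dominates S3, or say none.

S8

S8: fees 9≤60, max drawdown 37≤43, volatility 6.2≤12.1, expected return 6.9≥5.5 — dominates S3.
Others (S1, S2, S4, S5, S6, S7) are each worse than S3 on at least one objective.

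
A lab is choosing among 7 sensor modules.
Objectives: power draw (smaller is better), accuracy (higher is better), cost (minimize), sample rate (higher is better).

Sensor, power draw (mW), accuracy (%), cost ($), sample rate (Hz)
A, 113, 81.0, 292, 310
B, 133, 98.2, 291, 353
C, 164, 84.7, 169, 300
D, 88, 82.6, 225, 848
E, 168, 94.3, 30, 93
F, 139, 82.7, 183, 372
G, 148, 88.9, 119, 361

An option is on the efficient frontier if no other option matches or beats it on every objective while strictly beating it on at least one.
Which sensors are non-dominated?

B, D, E, F, G

A: dominated by D (power draw 88≤113, accuracy 82.6≥81.0, cost 225≤292, sample rate 848≥310).
B: not dominated (best accuracy).
C: dominated by G (power draw 148≤164, accuracy 88.9≥84.7, cost 119≤169, sample rate 361≥300).
D: not dominated (best power draw).
E: not dominated (best cost).
F: not dominated.
G: not dominated.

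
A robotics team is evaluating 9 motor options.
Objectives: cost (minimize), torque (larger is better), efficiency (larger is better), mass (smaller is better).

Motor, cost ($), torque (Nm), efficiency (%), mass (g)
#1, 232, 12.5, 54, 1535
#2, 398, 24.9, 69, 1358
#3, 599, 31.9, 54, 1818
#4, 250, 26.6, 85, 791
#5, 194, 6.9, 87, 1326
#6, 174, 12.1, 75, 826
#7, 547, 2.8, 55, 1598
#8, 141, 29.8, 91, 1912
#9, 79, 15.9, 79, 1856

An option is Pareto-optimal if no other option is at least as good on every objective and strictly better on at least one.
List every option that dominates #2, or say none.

#4: cost 250≤398, torque 26.6≥24.9, efficiency 85≥69, mass 791≤1358 — dominates #2.
Others (#1, #3, #5, #6, #7, #8, #9) are each worse than #2 on at least one objective.

#4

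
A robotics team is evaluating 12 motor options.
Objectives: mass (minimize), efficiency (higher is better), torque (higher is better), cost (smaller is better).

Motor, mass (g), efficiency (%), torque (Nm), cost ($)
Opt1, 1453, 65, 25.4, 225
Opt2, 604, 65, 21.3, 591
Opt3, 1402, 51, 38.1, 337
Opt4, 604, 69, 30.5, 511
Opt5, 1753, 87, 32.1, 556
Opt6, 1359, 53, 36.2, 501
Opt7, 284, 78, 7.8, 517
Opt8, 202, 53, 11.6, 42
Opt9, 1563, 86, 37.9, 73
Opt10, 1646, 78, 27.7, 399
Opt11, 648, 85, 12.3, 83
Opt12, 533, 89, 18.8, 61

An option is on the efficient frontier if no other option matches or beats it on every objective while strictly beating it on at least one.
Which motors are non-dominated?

Opt1: not dominated.
Opt2: dominated by Opt4 (mass 604≤604, efficiency 69≥65, torque 30.5≥21.3, cost 511≤591).
Opt3: not dominated (best torque).
Opt4: not dominated.
Opt5: not dominated.
Opt6: not dominated.
Opt7: not dominated.
Opt8: not dominated (best mass).
Opt9: not dominated.
Opt10: dominated by Opt9 (mass 1563≤1646, efficiency 86≥78, torque 37.9≥27.7, cost 73≤399).
Opt11: dominated by Opt12 (mass 533≤648, efficiency 89≥85, torque 18.8≥12.3, cost 61≤83).
Opt12: not dominated (best efficiency).

Opt1, Opt3, Opt4, Opt5, Opt6, Opt7, Opt8, Opt9, Opt12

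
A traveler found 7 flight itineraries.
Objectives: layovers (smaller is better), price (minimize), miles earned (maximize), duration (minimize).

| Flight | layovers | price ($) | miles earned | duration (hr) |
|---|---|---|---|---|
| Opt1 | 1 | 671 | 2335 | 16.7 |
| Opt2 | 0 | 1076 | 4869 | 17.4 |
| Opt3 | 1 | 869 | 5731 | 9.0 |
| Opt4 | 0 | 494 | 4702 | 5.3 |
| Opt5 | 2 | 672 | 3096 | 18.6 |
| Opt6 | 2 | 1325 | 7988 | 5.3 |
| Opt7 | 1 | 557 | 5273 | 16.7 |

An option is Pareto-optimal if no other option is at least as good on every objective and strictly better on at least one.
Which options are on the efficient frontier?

Opt1: dominated by Opt4 (layovers 0≤1, price 494≤671, miles earned 4702≥2335, duration 5.3≤16.7).
Opt2: not dominated.
Opt3: not dominated.
Opt4: not dominated (best price).
Opt5: dominated by Opt4 (layovers 0≤2, price 494≤672, miles earned 4702≥3096, duration 5.3≤18.6).
Opt6: not dominated (best miles earned).
Opt7: not dominated.

Opt2, Opt3, Opt4, Opt6, Opt7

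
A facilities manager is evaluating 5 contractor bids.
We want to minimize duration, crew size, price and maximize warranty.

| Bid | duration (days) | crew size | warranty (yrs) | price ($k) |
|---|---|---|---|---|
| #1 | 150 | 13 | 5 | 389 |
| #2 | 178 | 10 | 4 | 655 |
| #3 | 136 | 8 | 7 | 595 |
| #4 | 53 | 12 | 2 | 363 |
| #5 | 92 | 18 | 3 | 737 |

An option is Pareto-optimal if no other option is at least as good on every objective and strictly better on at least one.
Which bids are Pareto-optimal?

#1: not dominated.
#2: dominated by #3 (duration 136≤178, crew size 8≤10, warranty 7≥4, price 595≤655).
#3: not dominated (best crew size).
#4: not dominated (best duration).
#5: not dominated.

#1, #3, #4, #5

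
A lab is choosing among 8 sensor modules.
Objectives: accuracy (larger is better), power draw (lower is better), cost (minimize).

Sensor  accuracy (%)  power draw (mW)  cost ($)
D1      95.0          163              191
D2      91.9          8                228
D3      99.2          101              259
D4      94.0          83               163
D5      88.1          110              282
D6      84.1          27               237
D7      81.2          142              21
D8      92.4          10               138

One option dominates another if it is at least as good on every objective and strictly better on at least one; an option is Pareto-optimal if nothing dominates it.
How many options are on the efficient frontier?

6

D1: not dominated.
D2: not dominated (best power draw).
D3: not dominated (best accuracy).
D4: not dominated.
D5: dominated by D2 (accuracy 91.9≥88.1, power draw 8≤110, cost 228≤282).
D6: dominated by D2 (accuracy 91.9≥84.1, power draw 8≤27, cost 228≤237).
D7: not dominated (best cost).
D8: not dominated.
Pareto-optimal: D1, D2, D3, D4, D7, D8 → 6.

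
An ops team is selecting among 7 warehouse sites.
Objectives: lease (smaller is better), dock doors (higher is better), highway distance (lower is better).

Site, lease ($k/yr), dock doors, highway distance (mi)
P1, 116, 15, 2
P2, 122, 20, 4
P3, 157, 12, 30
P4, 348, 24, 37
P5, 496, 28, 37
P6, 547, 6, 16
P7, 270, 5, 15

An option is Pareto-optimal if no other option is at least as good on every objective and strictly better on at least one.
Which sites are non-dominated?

P1, P2, P4, P5

P1: not dominated (best lease).
P2: not dominated.
P3: dominated by P1 (lease 116≤157, dock doors 15≥12, highway distance 2≤30).
P4: not dominated.
P5: not dominated (best dock doors).
P6: dominated by P1 (lease 116≤547, dock doors 15≥6, highway distance 2≤16).
P7: dominated by P1 (lease 116≤270, dock doors 15≥5, highway distance 2≤15).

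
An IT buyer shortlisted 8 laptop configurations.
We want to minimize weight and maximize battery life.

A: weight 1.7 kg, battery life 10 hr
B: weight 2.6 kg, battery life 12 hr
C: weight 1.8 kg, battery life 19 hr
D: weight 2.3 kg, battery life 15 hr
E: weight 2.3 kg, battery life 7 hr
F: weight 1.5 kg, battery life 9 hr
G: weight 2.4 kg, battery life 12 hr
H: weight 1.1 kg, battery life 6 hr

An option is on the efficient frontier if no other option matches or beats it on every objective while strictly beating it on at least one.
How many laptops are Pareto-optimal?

4

A: not dominated.
B: dominated by C (weight 1.8≤2.6, battery life 19≥12).
C: not dominated (best battery life).
D: dominated by C (weight 1.8≤2.3, battery life 19≥15).
E: dominated by A (weight 1.7≤2.3, battery life 10≥7).
F: not dominated.
G: dominated by C (weight 1.8≤2.4, battery life 19≥12).
H: not dominated (best weight).
Pareto-optimal: A, C, F, H → 4.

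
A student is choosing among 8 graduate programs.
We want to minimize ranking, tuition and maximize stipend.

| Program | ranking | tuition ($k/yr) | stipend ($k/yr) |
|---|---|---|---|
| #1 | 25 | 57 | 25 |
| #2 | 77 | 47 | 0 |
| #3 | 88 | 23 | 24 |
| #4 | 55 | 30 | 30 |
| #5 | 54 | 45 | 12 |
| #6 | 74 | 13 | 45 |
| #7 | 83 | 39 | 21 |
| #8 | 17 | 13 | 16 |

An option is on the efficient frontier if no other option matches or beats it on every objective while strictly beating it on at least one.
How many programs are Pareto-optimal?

4

#1: not dominated.
#2: dominated by #4 (ranking 55≤77, tuition 30≤47, stipend 30≥0).
#3: dominated by #6 (ranking 74≤88, tuition 13≤23, stipend 45≥24).
#4: not dominated.
#5: dominated by #8 (ranking 17≤54, tuition 13≤45, stipend 16≥12).
#6: not dominated (best stipend).
#7: dominated by #4 (ranking 55≤83, tuition 30≤39, stipend 30≥21).
#8: not dominated (best ranking).
Pareto-optimal: #1, #4, #6, #8 → 4.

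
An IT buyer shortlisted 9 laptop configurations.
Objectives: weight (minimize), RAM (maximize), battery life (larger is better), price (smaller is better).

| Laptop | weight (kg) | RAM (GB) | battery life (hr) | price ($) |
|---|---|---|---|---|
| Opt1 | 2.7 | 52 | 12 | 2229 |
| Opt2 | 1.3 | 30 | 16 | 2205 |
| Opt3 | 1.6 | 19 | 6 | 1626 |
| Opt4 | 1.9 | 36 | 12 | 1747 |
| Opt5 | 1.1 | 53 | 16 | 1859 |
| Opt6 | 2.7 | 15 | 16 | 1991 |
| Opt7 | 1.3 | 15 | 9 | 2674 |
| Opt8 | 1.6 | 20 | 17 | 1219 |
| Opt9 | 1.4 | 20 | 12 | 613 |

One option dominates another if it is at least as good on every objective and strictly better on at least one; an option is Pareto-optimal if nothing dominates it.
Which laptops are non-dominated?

Opt4, Opt5, Opt8, Opt9

Opt1: dominated by Opt5 (weight 1.1≤2.7, RAM 53≥52, battery life 16≥12, price 1859≤2229).
Opt2: dominated by Opt5 (weight 1.1≤1.3, RAM 53≥30, battery life 16≥16, price 1859≤2205).
Opt3: dominated by Opt8 (weight 1.6≤1.6, RAM 20≥19, battery life 17≥6, price 1219≤1626).
Opt4: not dominated.
Opt5: not dominated (best weight).
Opt6: dominated by Opt5 (weight 1.1≤2.7, RAM 53≥15, battery life 16≥16, price 1859≤1991).
Opt7: dominated by Opt2 (weight 1.3≤1.3, RAM 30≥15, battery life 16≥9, price 2205≤2674).
Opt8: not dominated (best battery life).
Opt9: not dominated (best price).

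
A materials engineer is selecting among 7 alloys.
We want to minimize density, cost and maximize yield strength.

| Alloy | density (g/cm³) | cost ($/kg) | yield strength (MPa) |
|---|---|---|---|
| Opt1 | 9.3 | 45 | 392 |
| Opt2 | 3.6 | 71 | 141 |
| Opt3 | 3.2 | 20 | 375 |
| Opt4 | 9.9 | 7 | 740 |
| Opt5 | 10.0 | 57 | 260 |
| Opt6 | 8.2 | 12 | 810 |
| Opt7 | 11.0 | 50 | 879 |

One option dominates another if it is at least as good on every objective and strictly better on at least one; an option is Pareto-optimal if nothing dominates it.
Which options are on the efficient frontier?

Opt3, Opt4, Opt6, Opt7

Opt1: dominated by Opt6 (density 8.2≤9.3, cost 12≤45, yield strength 810≥392).
Opt2: dominated by Opt3 (density 3.2≤3.6, cost 20≤71, yield strength 375≥141).
Opt3: not dominated (best density).
Opt4: not dominated (best cost).
Opt5: dominated by Opt1 (density 9.3≤10.0, cost 45≤57, yield strength 392≥260).
Opt6: not dominated.
Opt7: not dominated (best yield strength).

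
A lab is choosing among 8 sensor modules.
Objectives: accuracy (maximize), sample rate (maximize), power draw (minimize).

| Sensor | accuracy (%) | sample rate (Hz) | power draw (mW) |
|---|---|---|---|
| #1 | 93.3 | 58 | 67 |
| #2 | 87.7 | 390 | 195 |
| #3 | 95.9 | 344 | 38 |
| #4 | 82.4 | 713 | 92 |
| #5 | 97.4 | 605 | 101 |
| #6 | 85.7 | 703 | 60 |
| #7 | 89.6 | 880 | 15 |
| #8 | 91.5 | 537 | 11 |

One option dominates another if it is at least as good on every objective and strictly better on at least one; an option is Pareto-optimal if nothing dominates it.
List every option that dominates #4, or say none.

#7: accuracy 89.6≥82.4, sample rate 880≥713, power draw 15≤92 — dominates #4.
Others (#1, #2, #3, #5, #6, #8) are each worse than #4 on at least one objective.

#7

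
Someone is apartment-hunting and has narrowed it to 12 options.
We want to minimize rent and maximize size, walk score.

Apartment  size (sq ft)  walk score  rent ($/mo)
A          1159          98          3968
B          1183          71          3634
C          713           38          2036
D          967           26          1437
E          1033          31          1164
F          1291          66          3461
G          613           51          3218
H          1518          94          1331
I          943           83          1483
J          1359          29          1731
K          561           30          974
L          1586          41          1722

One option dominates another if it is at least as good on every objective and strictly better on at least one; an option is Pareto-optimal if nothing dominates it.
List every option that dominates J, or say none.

H, L

H: size 1518≥1359, walk score 94≥29, rent 1331≤1731 — dominates J.
L: size 1586≥1359, walk score 41≥29, rent 1722≤1731 — dominates J.
Others (A, B, C, D, E, F, G, I, K) are each worse than J on at least one objective.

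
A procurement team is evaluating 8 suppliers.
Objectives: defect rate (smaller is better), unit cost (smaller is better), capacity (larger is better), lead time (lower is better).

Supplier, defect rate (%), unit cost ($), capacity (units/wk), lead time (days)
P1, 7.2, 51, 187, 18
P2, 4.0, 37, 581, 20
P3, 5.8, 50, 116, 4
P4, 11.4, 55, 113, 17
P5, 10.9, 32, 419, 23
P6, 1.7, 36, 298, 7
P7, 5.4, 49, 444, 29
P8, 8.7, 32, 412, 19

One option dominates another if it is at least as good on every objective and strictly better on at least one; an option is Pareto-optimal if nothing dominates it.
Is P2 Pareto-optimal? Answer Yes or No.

Yes

P1: worse on defect rate (7.2 vs 4.0).
P3: worse on defect rate (5.8 vs 4.0).
P4: worse on defect rate (11.4 vs 4.0).
P5: worse on defect rate (10.9 vs 4.0).
P6: worse on capacity (298 vs 581).
P7: worse on defect rate (5.4 vs 4.0).
P8: worse on defect rate (8.7 vs 4.0).
No option is at least as good as P2 on every objective and strictly better on one.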